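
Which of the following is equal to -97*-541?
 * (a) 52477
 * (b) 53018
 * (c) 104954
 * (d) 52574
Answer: a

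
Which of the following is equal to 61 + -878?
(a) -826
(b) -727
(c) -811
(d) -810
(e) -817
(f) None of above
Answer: e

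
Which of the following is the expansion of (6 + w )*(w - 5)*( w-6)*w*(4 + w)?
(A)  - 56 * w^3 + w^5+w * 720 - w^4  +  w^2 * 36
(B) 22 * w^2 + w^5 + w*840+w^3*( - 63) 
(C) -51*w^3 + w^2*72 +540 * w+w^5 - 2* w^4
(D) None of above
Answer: A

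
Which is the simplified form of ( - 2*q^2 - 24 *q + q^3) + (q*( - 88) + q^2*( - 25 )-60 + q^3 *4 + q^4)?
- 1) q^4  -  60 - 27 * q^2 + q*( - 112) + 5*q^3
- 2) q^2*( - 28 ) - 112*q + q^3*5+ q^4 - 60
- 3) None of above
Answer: 1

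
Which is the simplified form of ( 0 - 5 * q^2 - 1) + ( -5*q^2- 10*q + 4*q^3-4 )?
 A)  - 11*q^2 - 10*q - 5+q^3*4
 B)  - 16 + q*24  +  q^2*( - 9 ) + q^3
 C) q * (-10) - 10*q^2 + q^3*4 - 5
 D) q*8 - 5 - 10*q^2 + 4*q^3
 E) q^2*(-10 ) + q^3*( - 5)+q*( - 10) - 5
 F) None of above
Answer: C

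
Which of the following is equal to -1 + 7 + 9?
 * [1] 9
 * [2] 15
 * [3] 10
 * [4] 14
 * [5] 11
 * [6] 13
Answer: 2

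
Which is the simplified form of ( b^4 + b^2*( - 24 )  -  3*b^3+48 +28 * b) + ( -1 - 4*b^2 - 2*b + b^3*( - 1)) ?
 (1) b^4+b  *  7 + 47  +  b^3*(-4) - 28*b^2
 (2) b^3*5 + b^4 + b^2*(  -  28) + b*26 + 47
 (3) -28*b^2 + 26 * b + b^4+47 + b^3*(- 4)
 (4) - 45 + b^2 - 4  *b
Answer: 3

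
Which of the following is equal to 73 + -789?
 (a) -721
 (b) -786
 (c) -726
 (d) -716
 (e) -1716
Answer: d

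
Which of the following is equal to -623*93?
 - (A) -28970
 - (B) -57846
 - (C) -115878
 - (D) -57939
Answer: D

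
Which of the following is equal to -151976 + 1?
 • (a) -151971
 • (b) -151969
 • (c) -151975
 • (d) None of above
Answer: c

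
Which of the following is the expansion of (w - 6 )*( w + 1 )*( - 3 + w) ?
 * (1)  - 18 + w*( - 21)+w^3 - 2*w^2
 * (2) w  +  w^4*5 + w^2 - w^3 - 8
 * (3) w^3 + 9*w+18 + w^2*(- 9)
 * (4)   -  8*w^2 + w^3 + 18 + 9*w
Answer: 4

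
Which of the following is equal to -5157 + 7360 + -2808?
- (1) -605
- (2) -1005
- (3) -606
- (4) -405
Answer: 1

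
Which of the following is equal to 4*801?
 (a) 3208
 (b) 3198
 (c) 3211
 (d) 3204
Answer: d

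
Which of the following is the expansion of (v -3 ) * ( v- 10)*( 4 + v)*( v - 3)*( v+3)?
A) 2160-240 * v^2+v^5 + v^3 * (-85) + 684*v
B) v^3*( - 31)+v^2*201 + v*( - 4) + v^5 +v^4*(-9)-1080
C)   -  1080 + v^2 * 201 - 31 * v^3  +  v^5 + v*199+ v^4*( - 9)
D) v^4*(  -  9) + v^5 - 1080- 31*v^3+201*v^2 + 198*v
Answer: D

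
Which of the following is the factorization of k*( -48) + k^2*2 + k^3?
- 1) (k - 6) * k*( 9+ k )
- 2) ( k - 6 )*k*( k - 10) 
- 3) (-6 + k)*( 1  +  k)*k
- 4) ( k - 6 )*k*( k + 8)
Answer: 4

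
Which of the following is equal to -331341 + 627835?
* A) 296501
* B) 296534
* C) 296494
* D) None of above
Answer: C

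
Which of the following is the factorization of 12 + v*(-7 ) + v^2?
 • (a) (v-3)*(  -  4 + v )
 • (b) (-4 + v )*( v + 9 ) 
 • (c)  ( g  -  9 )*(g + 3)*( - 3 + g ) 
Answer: a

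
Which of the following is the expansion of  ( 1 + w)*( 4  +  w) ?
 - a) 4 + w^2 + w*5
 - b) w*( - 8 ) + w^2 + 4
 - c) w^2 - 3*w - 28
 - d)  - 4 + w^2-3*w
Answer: a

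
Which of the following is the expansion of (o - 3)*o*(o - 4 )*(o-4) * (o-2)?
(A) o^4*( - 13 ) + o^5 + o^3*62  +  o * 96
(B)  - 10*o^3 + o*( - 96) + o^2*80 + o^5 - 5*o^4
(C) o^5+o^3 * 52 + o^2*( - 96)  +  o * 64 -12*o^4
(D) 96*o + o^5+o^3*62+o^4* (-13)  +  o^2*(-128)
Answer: D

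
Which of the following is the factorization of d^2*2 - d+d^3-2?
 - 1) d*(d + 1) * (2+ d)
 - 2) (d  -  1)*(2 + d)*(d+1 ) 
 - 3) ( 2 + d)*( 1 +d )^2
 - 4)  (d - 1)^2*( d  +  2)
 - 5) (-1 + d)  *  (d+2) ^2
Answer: 2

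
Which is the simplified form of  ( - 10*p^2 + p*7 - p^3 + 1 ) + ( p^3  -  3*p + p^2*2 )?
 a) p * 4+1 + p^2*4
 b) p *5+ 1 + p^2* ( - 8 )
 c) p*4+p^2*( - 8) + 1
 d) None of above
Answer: c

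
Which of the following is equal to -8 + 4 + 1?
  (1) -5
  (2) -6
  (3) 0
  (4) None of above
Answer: 4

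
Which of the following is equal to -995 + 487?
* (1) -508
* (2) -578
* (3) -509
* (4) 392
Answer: 1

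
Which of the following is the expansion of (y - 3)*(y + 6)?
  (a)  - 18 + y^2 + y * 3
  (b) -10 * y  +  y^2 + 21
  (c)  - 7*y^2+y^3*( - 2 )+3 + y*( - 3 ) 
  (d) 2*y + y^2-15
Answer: a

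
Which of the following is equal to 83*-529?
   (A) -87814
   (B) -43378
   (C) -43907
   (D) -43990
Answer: C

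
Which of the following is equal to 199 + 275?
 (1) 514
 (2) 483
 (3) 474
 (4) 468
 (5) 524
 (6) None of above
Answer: 3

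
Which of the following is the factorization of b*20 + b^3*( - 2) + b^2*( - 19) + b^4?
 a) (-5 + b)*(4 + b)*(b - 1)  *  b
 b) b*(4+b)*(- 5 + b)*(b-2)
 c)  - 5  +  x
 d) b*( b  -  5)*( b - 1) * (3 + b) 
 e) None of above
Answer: a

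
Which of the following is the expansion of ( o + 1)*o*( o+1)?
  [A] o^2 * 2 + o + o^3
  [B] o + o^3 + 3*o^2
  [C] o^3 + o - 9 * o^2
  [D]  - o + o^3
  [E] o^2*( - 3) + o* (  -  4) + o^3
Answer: A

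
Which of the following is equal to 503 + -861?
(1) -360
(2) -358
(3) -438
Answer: 2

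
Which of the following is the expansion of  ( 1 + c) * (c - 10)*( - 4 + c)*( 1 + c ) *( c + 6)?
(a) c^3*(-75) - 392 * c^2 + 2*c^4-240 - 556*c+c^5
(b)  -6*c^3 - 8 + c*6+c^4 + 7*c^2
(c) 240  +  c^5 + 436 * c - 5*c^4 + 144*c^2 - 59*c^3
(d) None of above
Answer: d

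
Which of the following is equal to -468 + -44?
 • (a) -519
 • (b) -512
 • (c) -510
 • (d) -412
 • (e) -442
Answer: b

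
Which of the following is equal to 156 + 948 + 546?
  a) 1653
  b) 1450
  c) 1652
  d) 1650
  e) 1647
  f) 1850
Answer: d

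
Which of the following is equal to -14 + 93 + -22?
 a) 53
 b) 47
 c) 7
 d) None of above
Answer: d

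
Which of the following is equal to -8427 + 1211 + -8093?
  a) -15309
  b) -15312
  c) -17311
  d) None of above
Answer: a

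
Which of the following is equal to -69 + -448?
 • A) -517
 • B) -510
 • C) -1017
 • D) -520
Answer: A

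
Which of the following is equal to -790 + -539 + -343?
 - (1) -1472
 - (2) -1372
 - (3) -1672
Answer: 3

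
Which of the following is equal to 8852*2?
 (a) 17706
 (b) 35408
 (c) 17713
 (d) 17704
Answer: d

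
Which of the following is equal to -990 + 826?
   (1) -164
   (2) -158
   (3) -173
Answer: 1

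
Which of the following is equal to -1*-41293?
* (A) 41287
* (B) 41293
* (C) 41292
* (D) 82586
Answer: B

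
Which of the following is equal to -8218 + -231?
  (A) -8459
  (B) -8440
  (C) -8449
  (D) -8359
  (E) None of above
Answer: C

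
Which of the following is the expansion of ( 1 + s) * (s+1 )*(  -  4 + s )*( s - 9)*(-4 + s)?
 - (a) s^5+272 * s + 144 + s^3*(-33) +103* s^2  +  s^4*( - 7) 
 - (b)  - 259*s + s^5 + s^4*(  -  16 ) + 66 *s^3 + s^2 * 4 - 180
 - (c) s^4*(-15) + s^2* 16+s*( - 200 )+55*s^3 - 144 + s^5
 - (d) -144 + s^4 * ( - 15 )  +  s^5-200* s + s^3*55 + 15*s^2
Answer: d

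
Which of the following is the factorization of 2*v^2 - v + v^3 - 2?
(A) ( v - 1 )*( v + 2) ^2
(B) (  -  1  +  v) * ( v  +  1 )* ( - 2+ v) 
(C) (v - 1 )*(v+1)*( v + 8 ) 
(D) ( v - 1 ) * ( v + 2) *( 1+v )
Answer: D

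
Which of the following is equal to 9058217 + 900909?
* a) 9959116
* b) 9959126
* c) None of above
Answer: b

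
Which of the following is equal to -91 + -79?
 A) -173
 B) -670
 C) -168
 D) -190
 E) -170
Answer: E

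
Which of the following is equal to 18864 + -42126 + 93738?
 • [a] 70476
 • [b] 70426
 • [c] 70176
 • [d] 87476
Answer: a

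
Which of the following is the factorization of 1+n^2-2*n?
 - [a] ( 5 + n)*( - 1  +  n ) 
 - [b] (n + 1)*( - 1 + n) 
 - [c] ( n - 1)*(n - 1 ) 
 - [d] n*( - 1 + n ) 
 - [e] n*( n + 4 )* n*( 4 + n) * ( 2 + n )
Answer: c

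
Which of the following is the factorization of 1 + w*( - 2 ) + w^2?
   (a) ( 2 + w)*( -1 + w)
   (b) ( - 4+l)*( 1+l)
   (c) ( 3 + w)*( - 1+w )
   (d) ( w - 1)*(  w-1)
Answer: d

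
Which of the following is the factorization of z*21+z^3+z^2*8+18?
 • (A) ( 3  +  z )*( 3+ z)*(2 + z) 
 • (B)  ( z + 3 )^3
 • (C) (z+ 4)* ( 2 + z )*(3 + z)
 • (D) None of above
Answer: A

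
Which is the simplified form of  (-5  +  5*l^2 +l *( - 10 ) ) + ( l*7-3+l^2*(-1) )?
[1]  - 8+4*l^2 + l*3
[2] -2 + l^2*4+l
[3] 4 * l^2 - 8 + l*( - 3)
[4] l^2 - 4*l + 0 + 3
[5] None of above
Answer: 3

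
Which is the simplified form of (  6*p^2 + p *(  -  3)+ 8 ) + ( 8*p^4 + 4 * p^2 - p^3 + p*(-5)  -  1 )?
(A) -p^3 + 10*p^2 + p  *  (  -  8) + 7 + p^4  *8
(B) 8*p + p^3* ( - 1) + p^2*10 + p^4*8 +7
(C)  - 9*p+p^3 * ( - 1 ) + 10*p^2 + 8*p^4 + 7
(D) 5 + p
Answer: A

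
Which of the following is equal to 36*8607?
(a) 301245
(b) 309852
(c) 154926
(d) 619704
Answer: b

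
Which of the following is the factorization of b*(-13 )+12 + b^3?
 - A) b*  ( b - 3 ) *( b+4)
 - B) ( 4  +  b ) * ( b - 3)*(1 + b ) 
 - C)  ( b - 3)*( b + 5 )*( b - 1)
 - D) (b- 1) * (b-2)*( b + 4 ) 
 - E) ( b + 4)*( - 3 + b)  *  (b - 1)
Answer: E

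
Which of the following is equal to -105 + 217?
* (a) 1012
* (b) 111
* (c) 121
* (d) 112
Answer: d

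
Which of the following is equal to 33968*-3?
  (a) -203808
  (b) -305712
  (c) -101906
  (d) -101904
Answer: d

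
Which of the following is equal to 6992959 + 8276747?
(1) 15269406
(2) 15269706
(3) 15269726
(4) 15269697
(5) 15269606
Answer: 2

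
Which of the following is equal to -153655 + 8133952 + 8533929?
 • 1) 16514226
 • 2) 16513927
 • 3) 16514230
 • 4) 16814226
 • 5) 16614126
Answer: 1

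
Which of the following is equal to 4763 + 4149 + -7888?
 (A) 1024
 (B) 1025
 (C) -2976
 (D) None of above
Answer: A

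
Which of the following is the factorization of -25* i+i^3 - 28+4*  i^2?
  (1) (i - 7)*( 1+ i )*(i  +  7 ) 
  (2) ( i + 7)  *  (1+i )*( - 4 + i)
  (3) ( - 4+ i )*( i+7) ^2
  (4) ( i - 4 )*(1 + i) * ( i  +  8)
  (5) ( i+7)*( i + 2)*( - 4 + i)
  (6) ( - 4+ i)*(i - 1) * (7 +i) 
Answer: 2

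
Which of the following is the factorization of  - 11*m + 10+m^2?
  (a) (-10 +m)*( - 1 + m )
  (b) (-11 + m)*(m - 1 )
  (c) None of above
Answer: a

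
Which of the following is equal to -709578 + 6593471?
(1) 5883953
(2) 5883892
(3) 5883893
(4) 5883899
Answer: 3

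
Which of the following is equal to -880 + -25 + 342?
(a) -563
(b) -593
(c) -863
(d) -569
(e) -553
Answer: a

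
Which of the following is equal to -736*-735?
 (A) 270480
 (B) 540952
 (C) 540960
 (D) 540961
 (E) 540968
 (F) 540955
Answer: C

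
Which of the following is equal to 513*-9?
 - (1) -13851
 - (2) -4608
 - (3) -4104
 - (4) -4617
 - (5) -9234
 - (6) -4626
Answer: 4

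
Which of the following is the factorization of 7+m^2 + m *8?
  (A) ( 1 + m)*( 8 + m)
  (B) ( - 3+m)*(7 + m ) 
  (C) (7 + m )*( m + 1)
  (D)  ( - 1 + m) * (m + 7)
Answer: C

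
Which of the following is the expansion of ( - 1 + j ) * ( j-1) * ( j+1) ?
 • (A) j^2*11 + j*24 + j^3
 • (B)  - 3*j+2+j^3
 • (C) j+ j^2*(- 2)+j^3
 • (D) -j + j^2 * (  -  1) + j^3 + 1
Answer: D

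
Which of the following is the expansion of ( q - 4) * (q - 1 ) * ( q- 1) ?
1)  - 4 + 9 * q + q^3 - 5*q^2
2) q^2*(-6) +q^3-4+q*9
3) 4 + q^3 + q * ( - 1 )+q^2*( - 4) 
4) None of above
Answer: 2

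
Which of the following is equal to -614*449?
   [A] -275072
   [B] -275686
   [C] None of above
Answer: B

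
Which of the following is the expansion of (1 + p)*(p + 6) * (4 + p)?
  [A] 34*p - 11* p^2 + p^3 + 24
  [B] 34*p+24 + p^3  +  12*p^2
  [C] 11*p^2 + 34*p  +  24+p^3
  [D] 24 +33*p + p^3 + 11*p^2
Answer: C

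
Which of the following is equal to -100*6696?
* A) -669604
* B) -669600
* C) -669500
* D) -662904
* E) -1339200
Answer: B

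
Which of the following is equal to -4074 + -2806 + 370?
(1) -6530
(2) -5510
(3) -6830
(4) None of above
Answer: 4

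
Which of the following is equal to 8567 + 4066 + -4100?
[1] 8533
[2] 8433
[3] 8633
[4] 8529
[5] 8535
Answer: 1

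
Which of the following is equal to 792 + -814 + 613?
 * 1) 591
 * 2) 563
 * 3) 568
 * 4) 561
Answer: 1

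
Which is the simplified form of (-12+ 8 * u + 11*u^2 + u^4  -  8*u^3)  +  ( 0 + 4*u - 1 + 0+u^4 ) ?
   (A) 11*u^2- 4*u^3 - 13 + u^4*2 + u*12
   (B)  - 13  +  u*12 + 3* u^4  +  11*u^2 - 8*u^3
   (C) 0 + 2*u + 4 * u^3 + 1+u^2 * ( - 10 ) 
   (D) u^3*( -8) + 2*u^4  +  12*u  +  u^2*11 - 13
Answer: D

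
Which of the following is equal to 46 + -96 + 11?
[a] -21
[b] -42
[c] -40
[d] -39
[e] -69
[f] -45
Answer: d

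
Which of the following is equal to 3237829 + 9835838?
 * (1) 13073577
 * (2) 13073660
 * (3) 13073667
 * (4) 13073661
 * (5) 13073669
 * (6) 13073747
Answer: 3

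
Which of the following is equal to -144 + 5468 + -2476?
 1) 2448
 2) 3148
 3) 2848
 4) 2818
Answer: 3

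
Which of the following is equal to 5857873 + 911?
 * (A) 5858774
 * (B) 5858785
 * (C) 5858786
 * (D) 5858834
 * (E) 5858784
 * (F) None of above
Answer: E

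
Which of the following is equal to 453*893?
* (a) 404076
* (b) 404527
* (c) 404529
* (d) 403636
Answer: c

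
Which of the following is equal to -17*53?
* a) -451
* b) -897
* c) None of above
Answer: c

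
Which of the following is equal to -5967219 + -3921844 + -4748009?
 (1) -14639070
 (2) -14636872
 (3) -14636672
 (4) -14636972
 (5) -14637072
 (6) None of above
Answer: 5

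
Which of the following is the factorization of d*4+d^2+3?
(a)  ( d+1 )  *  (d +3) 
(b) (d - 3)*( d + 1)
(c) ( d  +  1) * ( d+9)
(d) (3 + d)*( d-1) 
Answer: a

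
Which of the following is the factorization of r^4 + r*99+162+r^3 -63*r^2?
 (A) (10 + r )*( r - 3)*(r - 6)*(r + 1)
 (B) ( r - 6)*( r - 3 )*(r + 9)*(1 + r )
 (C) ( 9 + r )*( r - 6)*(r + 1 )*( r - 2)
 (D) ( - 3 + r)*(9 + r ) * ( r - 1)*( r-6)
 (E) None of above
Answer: B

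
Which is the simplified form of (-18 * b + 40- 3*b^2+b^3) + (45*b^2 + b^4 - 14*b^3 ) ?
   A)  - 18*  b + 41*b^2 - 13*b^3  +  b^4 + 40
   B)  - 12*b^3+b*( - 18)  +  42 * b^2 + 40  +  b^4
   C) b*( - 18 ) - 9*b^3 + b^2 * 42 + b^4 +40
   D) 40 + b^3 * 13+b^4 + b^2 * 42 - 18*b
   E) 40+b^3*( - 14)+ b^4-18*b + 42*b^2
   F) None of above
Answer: F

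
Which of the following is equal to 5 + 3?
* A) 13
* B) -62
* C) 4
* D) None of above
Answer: D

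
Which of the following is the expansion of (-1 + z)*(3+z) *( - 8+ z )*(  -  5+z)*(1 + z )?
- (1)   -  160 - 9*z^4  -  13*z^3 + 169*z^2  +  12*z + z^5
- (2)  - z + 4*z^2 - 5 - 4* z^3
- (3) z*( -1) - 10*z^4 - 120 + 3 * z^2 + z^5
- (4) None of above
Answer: 4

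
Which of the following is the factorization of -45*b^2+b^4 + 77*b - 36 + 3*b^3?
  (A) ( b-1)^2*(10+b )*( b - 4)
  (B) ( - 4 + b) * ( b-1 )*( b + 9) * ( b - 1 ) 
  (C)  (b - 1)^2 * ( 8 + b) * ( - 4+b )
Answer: B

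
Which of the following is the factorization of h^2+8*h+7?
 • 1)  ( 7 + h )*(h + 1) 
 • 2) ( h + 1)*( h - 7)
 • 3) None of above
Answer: 1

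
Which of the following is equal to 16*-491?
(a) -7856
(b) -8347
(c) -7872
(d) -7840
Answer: a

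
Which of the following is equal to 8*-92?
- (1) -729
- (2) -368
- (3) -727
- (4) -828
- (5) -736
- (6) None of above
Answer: 5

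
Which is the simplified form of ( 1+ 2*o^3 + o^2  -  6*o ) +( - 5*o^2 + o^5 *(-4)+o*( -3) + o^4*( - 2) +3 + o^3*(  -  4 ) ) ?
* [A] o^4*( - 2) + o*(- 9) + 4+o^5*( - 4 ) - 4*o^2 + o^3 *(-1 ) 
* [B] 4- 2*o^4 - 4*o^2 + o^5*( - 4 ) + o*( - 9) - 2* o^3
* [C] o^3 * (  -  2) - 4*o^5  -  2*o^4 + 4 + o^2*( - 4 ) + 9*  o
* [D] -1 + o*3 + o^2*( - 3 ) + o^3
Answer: B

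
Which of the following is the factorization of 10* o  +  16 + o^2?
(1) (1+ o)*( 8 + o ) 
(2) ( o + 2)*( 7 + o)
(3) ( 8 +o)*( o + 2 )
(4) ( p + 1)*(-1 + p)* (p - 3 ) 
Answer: 3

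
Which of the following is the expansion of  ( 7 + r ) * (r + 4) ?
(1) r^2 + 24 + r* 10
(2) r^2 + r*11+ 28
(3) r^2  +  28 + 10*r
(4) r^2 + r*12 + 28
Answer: 2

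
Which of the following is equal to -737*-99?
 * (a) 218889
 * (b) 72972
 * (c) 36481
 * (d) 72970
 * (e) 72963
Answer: e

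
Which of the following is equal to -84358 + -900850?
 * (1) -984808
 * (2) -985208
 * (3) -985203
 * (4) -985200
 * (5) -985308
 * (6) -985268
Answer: 2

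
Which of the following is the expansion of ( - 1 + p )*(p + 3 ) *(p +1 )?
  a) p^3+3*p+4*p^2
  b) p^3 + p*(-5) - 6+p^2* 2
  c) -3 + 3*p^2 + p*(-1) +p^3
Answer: c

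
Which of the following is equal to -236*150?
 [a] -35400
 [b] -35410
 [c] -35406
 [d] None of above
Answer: a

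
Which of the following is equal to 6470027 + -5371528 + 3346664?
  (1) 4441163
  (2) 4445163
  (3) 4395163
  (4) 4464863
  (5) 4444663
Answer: 2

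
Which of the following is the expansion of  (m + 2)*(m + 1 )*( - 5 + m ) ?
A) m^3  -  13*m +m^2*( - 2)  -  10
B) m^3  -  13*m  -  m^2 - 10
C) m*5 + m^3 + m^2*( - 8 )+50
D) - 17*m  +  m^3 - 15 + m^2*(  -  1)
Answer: A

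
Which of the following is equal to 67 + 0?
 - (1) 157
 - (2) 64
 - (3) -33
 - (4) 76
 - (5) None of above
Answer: 5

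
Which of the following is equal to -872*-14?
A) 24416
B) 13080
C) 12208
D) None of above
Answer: C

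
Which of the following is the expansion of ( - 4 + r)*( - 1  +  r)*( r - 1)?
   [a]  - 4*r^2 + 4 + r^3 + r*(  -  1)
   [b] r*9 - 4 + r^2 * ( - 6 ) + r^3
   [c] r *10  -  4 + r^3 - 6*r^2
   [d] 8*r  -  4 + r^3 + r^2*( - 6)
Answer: b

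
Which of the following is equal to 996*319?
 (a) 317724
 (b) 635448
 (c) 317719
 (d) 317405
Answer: a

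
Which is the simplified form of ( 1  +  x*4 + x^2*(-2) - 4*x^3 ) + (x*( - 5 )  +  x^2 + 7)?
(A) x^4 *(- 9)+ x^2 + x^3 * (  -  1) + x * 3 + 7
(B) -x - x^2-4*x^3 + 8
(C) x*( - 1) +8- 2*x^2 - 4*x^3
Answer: B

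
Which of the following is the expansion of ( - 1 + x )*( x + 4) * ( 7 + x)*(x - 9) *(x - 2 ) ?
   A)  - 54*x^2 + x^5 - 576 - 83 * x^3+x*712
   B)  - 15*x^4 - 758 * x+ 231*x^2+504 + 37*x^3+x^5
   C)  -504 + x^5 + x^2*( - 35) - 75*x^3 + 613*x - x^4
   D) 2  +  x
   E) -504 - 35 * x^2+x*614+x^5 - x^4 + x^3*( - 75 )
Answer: E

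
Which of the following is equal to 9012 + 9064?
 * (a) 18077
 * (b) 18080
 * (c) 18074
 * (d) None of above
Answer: d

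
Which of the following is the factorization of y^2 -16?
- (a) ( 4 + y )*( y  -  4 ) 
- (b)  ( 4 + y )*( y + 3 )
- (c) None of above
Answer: a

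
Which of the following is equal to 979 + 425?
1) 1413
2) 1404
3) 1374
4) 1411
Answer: 2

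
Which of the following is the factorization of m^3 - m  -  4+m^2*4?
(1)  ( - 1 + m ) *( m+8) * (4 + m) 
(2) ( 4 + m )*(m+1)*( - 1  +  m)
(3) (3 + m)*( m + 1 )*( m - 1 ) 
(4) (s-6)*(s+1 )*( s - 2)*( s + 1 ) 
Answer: 2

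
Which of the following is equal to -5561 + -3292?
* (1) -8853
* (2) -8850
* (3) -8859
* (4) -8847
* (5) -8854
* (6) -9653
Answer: 1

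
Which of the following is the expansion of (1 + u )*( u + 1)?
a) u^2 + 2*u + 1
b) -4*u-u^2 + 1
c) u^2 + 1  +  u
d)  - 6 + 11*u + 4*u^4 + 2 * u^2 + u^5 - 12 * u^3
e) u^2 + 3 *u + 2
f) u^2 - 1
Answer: a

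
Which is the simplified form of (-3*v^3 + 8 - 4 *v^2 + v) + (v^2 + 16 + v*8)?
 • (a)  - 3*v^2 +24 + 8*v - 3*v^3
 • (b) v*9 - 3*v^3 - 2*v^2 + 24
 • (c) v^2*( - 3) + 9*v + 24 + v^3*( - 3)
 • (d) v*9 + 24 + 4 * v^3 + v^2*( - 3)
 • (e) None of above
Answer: c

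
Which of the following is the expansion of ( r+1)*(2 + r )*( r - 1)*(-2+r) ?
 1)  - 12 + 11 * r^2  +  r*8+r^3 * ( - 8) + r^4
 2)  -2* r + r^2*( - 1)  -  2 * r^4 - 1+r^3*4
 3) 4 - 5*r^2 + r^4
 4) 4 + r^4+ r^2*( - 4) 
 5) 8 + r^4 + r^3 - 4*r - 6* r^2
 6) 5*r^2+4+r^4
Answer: 3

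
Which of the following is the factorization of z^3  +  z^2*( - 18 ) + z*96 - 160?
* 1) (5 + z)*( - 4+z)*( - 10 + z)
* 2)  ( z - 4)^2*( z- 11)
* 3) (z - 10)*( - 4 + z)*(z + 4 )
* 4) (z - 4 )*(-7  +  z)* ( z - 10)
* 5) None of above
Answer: 5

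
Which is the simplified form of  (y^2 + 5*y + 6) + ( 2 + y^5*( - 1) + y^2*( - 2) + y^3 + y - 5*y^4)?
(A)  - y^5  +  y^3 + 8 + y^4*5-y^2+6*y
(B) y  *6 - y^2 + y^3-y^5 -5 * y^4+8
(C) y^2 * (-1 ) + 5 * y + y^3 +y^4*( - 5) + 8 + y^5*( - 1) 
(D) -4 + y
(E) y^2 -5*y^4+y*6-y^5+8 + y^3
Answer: B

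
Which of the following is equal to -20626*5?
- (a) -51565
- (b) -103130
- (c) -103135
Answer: b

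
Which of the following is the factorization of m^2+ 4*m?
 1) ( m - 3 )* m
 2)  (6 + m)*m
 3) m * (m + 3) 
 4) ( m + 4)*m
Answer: 4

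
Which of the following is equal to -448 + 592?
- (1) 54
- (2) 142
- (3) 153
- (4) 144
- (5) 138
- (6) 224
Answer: 4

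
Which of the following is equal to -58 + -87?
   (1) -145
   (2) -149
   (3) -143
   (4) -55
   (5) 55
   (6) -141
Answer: 1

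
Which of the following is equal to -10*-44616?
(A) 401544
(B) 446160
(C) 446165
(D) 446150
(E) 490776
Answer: B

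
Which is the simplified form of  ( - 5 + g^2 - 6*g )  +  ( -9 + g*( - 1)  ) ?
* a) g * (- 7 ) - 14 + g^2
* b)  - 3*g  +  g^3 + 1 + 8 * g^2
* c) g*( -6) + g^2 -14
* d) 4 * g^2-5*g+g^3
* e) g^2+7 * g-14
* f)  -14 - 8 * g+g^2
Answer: a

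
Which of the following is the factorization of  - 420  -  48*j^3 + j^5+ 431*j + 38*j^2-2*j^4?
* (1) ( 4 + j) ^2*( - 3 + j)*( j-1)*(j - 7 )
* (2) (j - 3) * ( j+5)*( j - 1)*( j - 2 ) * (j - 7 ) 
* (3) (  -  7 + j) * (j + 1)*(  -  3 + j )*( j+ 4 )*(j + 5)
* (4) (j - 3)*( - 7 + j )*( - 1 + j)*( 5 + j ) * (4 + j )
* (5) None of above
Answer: 4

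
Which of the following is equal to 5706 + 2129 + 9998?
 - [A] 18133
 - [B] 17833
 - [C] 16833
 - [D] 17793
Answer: B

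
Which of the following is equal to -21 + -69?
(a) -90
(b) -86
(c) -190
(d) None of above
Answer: a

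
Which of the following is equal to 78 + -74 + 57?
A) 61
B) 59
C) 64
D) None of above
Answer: A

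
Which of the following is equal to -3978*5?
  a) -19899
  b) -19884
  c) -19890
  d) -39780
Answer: c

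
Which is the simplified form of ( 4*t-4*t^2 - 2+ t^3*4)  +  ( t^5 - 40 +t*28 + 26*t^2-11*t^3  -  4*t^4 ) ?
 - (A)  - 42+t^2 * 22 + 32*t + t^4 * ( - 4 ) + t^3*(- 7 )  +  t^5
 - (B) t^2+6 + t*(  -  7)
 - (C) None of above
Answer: A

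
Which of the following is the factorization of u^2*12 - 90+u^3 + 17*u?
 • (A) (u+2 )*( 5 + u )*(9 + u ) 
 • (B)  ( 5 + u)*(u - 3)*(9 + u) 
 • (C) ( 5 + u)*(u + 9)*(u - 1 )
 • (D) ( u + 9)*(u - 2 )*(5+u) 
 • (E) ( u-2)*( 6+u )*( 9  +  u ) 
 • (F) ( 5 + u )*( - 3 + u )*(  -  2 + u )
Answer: D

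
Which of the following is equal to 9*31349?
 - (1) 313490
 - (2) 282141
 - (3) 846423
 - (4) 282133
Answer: 2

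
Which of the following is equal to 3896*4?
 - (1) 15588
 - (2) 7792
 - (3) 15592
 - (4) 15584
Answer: 4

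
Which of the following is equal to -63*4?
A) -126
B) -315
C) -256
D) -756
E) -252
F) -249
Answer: E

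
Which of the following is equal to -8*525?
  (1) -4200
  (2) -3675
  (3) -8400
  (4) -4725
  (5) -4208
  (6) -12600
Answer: 1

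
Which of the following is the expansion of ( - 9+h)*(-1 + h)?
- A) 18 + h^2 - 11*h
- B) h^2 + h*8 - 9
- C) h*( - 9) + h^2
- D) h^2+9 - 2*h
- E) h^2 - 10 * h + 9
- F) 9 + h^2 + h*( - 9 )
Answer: E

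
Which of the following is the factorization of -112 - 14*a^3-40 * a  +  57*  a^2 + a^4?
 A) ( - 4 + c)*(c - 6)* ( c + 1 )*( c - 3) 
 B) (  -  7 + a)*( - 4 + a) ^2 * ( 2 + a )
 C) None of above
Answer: C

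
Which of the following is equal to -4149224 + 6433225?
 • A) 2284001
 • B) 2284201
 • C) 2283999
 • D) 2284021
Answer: A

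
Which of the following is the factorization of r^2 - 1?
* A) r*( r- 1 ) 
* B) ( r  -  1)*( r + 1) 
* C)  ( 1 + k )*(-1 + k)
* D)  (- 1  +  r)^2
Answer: B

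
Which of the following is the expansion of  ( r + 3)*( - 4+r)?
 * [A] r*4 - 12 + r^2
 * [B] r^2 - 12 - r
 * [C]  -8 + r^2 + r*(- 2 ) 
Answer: B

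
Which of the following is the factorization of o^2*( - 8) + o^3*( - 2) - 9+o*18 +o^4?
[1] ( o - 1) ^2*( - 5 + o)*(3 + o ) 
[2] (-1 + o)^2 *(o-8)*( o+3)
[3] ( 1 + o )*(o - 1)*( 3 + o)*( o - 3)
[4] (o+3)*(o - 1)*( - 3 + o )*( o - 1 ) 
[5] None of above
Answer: 4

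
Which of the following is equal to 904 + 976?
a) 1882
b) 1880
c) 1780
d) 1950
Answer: b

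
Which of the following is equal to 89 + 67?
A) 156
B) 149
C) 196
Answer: A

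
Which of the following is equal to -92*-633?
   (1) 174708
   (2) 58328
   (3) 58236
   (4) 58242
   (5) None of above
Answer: 3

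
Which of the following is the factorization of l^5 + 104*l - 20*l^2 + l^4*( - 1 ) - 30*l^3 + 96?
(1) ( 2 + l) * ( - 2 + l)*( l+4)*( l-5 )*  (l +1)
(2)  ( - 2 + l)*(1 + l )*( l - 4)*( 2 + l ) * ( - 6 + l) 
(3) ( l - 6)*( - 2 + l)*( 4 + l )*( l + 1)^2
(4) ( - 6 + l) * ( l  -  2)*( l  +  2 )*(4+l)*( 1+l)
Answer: 4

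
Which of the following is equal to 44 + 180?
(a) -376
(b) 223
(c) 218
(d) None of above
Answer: d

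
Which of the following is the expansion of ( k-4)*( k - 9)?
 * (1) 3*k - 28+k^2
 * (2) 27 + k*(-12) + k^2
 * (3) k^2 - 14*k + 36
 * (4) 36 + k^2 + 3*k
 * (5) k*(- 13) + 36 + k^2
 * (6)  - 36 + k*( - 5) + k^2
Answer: 5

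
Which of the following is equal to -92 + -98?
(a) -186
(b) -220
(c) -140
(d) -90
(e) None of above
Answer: e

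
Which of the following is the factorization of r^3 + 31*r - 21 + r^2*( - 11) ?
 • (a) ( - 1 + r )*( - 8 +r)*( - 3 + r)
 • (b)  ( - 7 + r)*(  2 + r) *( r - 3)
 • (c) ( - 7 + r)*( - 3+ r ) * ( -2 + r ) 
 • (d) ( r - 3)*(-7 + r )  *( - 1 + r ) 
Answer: d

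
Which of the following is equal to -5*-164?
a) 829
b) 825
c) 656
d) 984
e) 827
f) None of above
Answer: f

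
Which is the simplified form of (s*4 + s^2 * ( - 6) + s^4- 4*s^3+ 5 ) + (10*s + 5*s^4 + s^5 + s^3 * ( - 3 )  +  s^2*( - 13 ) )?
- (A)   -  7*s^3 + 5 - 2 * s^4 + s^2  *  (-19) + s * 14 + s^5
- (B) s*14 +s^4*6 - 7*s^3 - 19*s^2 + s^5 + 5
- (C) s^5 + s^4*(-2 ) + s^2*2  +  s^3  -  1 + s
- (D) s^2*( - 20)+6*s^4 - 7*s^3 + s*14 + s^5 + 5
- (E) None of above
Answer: B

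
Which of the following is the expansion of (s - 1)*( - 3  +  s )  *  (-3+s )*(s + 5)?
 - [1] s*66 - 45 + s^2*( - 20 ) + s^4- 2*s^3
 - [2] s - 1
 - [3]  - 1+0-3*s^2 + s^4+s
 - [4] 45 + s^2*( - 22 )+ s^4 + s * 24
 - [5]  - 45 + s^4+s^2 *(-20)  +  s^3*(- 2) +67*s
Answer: 1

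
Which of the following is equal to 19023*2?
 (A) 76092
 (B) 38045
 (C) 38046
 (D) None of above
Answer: C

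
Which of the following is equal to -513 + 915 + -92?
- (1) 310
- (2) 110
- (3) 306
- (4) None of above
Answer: 1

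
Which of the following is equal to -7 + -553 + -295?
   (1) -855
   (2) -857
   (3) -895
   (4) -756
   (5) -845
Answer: 1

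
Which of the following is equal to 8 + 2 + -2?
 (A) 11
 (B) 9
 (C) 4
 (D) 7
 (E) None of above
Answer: E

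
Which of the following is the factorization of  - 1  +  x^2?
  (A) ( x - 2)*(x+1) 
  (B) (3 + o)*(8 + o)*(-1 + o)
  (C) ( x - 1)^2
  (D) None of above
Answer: D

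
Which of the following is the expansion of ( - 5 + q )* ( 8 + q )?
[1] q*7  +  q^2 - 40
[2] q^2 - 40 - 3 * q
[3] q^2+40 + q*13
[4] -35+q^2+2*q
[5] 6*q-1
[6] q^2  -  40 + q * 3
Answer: 6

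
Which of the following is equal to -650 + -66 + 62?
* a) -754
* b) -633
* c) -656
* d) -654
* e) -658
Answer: d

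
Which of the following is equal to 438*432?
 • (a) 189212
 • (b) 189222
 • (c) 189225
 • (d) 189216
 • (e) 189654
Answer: d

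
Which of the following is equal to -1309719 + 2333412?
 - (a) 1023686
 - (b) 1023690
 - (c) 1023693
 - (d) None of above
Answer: c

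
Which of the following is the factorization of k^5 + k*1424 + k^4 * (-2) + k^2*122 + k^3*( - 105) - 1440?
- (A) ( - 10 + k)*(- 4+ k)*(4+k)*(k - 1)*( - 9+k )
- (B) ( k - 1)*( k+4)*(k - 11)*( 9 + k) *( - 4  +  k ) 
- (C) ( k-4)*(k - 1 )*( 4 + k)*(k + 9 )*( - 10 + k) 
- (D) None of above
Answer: C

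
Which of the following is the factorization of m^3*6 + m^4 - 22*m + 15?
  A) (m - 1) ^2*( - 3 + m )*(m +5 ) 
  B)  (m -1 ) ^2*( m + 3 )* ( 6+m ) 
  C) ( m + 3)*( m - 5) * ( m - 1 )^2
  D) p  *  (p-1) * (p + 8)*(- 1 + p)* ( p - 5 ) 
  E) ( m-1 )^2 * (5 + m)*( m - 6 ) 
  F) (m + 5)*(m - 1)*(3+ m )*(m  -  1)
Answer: F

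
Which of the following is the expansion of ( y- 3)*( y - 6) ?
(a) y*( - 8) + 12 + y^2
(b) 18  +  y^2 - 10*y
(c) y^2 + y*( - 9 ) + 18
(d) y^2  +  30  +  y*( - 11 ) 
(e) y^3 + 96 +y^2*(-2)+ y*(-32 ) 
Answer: c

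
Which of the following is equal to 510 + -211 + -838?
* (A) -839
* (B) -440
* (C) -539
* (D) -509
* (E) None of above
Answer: C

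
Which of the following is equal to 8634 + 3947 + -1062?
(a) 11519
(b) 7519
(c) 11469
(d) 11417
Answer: a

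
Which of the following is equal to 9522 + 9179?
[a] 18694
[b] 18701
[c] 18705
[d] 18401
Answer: b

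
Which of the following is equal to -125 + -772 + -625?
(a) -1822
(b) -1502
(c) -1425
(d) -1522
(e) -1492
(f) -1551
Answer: d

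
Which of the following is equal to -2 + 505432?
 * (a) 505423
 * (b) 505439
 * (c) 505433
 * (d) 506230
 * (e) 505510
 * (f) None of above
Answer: f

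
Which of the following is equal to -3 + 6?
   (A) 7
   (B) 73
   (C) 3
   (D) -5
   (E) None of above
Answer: C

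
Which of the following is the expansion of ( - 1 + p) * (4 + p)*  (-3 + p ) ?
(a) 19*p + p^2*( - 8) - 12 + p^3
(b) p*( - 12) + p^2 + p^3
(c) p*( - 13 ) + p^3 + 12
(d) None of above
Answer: c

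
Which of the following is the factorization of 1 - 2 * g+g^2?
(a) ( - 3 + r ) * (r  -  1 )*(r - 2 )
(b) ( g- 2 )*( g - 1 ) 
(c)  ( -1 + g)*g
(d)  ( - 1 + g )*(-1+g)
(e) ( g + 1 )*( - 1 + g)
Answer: d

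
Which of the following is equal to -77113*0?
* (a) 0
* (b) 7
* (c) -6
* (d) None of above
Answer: a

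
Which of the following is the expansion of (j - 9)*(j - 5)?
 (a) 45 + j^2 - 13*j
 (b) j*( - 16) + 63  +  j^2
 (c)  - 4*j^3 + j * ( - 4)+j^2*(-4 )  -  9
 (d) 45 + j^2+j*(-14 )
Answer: d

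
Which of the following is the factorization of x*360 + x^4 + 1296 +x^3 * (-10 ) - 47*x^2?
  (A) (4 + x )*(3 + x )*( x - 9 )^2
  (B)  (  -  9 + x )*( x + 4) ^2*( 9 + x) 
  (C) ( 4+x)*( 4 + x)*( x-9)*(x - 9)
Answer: C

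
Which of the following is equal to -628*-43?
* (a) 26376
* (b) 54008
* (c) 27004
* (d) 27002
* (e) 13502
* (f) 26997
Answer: c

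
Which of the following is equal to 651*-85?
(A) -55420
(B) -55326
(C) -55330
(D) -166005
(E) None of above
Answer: E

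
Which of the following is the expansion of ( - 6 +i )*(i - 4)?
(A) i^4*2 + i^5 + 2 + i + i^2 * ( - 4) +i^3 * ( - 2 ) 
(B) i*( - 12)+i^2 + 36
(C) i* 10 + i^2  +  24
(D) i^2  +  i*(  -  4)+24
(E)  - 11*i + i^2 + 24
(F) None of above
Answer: F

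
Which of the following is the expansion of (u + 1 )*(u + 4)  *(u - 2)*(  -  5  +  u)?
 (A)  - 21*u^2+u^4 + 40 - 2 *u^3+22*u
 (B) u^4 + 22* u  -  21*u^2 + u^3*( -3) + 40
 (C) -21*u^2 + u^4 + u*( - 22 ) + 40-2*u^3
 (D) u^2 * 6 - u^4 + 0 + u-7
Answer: A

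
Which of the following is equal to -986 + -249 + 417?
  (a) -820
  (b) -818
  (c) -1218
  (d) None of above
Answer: b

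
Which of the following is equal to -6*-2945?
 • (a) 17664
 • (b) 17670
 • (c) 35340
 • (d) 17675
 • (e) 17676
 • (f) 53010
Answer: b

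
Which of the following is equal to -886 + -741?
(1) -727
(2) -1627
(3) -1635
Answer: 2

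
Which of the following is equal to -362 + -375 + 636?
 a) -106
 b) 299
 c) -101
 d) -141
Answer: c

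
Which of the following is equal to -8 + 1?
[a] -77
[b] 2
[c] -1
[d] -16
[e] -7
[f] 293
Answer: e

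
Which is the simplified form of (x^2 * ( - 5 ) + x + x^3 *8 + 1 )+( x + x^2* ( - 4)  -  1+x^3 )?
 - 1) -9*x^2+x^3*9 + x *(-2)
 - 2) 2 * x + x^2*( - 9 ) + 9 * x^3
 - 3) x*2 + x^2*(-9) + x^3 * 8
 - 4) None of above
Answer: 2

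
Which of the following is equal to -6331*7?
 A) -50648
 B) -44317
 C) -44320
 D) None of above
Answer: B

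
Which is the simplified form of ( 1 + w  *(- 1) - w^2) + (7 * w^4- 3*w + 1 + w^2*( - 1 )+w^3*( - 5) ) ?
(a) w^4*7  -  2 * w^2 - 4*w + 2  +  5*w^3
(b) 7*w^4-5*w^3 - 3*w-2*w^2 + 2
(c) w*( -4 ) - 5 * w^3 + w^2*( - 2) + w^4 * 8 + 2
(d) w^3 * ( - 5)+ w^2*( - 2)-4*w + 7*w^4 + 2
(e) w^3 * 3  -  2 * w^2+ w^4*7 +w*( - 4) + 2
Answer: d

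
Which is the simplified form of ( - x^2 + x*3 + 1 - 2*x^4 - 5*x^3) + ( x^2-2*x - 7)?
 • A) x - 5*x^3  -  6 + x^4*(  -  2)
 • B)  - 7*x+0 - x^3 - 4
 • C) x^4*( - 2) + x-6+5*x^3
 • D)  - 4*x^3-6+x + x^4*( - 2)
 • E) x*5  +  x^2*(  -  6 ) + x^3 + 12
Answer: A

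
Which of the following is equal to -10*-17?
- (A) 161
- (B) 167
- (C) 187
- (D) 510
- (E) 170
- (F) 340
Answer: E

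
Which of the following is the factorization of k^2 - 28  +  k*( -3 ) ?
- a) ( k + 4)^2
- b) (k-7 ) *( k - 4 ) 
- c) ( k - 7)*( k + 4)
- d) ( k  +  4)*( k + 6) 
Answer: c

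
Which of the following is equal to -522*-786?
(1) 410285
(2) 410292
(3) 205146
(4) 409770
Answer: 2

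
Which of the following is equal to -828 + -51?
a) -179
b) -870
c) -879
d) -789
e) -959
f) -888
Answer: c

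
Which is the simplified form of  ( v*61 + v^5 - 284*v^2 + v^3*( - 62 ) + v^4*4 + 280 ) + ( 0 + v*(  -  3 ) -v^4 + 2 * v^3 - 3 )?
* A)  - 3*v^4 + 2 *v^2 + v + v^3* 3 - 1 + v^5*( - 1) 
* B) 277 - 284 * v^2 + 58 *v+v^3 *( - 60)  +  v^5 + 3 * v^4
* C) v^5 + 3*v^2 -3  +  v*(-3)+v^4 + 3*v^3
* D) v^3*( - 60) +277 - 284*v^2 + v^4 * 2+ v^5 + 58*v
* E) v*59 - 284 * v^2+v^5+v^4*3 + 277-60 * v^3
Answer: B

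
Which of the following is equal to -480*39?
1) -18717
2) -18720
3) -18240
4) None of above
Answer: 2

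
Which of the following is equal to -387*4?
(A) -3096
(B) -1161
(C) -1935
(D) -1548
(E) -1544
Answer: D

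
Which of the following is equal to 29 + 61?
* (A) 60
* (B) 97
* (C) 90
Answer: C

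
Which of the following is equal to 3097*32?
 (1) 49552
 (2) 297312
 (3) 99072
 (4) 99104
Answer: 4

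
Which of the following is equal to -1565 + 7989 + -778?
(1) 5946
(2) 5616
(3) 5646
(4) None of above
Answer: 3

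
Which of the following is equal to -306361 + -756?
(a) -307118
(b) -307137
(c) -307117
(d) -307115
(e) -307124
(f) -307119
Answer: c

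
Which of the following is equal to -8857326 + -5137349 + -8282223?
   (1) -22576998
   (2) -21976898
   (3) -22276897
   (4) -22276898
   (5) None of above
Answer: 4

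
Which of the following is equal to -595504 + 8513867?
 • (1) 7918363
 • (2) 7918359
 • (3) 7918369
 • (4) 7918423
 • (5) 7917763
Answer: 1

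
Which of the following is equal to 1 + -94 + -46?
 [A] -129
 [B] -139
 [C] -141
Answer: B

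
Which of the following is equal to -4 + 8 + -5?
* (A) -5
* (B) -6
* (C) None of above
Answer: C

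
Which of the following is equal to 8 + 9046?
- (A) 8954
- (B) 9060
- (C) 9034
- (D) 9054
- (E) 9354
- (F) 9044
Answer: D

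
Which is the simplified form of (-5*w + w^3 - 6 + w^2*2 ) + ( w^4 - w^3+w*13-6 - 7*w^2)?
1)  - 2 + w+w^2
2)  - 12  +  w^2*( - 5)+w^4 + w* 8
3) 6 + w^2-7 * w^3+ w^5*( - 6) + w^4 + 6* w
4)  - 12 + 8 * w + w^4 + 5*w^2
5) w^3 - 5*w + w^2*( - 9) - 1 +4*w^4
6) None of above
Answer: 2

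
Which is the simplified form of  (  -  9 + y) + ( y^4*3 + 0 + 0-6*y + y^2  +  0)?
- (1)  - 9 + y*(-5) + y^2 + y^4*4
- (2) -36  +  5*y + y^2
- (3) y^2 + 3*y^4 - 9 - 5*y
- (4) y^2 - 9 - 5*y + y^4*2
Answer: 3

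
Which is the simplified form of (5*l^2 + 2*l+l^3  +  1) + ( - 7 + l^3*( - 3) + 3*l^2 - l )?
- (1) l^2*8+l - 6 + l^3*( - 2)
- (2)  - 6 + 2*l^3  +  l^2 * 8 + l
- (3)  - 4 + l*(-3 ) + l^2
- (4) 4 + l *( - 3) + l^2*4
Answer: 1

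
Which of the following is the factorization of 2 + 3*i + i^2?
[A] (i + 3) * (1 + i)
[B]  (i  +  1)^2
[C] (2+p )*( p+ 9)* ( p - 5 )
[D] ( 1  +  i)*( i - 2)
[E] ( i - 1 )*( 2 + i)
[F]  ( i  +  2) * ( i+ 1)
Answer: F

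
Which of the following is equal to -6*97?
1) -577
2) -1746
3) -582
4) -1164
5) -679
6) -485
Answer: 3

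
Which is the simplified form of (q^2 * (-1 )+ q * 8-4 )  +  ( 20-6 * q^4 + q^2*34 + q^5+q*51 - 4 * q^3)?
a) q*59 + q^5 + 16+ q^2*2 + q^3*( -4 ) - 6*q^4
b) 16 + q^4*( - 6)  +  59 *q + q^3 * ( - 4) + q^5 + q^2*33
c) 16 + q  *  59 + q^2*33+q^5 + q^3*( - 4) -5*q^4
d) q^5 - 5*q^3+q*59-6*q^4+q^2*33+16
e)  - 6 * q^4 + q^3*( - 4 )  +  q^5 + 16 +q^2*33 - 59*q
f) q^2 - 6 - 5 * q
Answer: b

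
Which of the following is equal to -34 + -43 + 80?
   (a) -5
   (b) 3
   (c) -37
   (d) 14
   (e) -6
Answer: b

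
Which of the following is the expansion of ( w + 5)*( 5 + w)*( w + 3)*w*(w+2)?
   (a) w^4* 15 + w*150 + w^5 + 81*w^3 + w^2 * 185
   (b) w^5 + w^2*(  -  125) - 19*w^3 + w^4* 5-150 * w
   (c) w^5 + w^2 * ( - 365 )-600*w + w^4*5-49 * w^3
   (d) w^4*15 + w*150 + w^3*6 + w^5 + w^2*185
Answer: a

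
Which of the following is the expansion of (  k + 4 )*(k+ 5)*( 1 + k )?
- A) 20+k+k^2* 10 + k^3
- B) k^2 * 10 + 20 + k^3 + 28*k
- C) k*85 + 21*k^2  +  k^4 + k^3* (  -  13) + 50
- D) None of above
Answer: D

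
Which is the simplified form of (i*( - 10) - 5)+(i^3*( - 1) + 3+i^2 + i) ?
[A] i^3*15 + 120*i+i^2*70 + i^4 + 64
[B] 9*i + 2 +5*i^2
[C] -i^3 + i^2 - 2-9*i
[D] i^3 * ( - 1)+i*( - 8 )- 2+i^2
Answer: C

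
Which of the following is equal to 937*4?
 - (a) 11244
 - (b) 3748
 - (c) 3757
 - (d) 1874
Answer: b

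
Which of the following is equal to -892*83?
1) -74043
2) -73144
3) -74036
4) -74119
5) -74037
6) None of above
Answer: 3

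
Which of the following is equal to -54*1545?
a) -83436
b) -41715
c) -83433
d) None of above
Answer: d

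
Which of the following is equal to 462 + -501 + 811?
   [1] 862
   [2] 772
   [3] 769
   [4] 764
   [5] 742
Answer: 2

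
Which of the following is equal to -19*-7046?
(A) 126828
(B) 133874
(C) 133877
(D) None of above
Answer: B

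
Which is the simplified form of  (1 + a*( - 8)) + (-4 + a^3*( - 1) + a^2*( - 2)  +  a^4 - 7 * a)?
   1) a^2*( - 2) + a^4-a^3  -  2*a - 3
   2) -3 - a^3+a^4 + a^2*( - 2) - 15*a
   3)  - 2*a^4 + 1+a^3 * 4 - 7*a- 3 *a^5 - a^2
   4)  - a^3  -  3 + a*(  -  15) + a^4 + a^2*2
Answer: 2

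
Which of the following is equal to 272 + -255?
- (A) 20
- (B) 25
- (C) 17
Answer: C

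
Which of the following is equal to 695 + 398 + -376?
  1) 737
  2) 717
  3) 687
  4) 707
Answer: 2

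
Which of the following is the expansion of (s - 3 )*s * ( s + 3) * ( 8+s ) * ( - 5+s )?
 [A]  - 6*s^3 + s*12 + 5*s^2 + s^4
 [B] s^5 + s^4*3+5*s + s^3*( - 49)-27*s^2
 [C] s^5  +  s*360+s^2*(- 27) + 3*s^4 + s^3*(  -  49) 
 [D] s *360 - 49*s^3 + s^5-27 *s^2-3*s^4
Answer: C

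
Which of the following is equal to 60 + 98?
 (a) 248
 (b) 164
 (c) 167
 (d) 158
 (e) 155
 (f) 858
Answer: d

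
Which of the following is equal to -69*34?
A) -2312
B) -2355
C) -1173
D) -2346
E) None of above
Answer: D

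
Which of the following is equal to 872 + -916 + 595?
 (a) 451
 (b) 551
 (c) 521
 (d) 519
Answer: b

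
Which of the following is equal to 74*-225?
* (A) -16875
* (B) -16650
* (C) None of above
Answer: B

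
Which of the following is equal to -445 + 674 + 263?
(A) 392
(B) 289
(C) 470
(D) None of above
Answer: D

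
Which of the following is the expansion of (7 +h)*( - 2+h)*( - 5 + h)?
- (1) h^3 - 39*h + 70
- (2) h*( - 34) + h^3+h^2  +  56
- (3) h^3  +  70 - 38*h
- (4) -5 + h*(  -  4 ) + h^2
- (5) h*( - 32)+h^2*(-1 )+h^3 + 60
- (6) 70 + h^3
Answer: 1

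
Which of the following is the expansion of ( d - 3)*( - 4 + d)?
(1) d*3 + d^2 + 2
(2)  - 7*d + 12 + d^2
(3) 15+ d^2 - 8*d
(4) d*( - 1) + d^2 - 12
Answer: 2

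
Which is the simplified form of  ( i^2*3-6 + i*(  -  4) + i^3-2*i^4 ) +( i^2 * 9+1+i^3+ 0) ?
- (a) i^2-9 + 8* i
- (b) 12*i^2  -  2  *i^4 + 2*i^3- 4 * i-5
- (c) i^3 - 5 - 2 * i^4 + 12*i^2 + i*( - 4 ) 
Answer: b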